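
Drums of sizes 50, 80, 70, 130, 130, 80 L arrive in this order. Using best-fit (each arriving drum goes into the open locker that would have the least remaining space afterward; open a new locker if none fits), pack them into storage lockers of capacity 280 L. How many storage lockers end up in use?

2

  50 → locker 1 (new)  [load 50/280]
  80 → locker 1  [load 130/280]
  70 → locker 1  [load 200/280]
  130 → locker 2 (new)  [load 130/280]
  130 → locker 2  [load 260/280]
  80 → locker 1  [load 280/280]
2 storage lockers opened.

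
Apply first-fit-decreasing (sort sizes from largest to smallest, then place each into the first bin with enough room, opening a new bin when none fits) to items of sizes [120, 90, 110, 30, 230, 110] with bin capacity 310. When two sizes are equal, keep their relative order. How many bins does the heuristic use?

Sorted descending: 230, 120, 110, 110, 90, 30.
  230 → bin 1 (new)  [load 230/310]
  120 → bin 2 (new)  [load 120/310]
  110 → bin 2  [load 230/310]
  110 → bin 3 (new)  [load 110/310]
  90 → bin 3  [load 200/310]
  30 → bin 1  [load 260/310]
3 bins opened.

3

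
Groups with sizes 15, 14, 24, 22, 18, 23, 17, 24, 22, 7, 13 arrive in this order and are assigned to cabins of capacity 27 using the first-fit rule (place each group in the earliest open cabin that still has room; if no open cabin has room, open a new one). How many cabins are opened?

9

  15 → cabin 1 (new)  [load 15/27]
  14 → cabin 2 (new)  [load 14/27]
  24 → cabin 3 (new)  [load 24/27]
  22 → cabin 4 (new)  [load 22/27]
  18 → cabin 5 (new)  [load 18/27]
  23 → cabin 6 (new)  [load 23/27]
  17 → cabin 7 (new)  [load 17/27]
  24 → cabin 8 (new)  [load 24/27]
  22 → cabin 9 (new)  [load 22/27]
  7 → cabin 1  [load 22/27]
  13 → cabin 2  [load 27/27]
9 cabins opened.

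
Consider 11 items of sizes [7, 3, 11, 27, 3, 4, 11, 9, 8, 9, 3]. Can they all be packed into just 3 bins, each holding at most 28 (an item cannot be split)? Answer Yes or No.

No

Total = 95; ⌈95/28⌉ = 4.
At least 4 bins are required, but only 3 are allowed.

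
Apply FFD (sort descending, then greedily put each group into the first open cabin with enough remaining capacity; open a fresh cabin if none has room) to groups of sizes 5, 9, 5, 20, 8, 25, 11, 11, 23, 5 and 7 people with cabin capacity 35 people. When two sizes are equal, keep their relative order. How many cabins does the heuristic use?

Sorted descending: 25, 23, 20, 11, 11, 9, 8, 7, 5, 5, 5.
  25 → cabin 1 (new)  [load 25/35]
  23 → cabin 2 (new)  [load 23/35]
  20 → cabin 3 (new)  [load 20/35]
  11 → cabin 2  [load 34/35]
  11 → cabin 3  [load 31/35]
  9 → cabin 1  [load 34/35]
  8 → cabin 4 (new)  [load 8/35]
  7 → cabin 4  [load 15/35]
  5 → cabin 4  [load 20/35]
  5 → cabin 4  [load 25/35]
  5 → cabin 4  [load 30/35]
4 cabins opened.

4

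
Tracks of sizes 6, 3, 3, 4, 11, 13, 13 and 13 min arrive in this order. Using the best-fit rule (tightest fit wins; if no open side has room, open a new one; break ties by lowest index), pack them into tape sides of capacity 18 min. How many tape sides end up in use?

  6 → side 1 (new)  [load 6/18]
  3 → side 1  [load 9/18]
  3 → side 1  [load 12/18]
  4 → side 1  [load 16/18]
  11 → side 2 (new)  [load 11/18]
  13 → side 3 (new)  [load 13/18]
  13 → side 4 (new)  [load 13/18]
  13 → side 5 (new)  [load 13/18]
5 tape sides opened.

5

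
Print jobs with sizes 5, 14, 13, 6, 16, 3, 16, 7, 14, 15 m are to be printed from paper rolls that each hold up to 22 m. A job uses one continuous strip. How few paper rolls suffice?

6

Total = 16 + 16 + 15 + 14 + 14 + 13 + 7 + 6 + 5 + 3 = 109 m.
Lower bound: ⌈109/22⌉ = 5 paper rolls.
Also, 6 print jobs each exceed 11 m, and no two of those can share a roll, so at least 6 paper rolls are needed.
A packing using 6 paper rolls:
  roll 1: 16 + 6 = 22
  roll 2: 16 + 5 = 21
  roll 3: 15 + 7 = 22
  roll 4: 14 + 3 = 17
  roll 5: 14 = 14
  roll 6: 13 = 13
This matches the lower bound, so 6 is optimal.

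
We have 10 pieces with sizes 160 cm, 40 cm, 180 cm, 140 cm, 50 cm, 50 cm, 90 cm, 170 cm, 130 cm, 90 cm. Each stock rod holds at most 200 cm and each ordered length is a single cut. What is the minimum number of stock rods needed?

Total = 180 + 170 + 160 + 140 + 130 + 90 + 90 + 50 + 50 + 40 = 1100 cm.
Lower bound: ⌈1100/200⌉ = 6 stock rods.
A packing using 6 stock rods:
  stock rod 1: 180 = 180
  stock rod 2: 170 = 170
  stock rod 3: 160 + 40 = 200
  stock rod 4: 140 + 50 = 190
  stock rod 5: 130 + 50 = 180
  stock rod 6: 90 + 90 = 180
This matches the lower bound, so 6 is optimal.

6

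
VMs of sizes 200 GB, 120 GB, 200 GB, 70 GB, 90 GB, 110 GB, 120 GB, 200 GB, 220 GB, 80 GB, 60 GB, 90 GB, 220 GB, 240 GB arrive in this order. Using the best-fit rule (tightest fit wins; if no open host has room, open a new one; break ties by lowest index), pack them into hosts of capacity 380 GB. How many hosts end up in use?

  200 → host 1 (new)  [load 200/380]
  120 → host 1  [load 320/380]
  200 → host 2 (new)  [load 200/380]
  70 → host 2  [load 270/380]
  90 → host 2  [load 360/380]
  110 → host 3 (new)  [load 110/380]
  120 → host 3  [load 230/380]
  200 → host 4 (new)  [load 200/380]
  220 → host 5 (new)  [load 220/380]
  80 → host 3  [load 310/380]
  60 → host 1  [load 380/380]
  90 → host 5  [load 310/380]
  220 → host 6 (new)  [load 220/380]
  240 → host 7 (new)  [load 240/380]
7 hosts opened.

7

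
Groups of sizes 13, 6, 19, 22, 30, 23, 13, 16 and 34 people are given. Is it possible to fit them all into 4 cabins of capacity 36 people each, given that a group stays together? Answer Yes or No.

No

Total = 176 people; ⌈176/36⌉ = 5.
At least 5 cabins are required, but only 4 are allowed.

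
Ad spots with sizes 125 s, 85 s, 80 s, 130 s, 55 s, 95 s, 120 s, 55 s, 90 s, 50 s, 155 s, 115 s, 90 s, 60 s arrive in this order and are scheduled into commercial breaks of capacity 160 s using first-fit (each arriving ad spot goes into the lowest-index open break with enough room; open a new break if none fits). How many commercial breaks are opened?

  125 → break 1 (new)  [load 125/160]
  85 → break 2 (new)  [load 85/160]
  80 → break 3 (new)  [load 80/160]
  130 → break 4 (new)  [load 130/160]
  55 → break 2  [load 140/160]
  95 → break 5 (new)  [load 95/160]
  120 → break 6 (new)  [load 120/160]
  55 → break 3  [load 135/160]
  90 → break 7 (new)  [load 90/160]
  50 → break 5  [load 145/160]
  155 → break 8 (new)  [load 155/160]
  115 → break 9 (new)  [load 115/160]
  90 → break 10 (new)  [load 90/160]
  60 → break 7  [load 150/160]
10 commercial breaks opened.

10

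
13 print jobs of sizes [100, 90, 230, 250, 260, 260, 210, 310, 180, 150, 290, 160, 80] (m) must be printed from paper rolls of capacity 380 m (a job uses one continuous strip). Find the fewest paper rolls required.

8

Total = 310 + 290 + 260 + 260 + 250 + 230 + 210 + 180 + 160 + 150 + 100 + 90 + 80 = 2570 m.
Lower bound: ⌈2570/380⌉ = 7 paper rolls.
A packing using 8 paper rolls:
  roll 1: 310 = 310
  roll 2: 290 + 90 = 380
  roll 3: 260 + 100 = 360
  roll 4: 260 + 80 = 340
  roll 5: 250 = 250
  roll 6: 230 + 150 = 380
  roll 7: 210 + 160 = 370
  roll 8: 180 = 180
No arrangement into 7 paper rolls stays within capacity, so 8 is optimal.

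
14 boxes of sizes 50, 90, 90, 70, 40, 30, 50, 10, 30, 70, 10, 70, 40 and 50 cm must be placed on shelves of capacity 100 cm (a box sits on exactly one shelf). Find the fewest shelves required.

Total = 90 + 90 + 70 + 70 + 70 + 50 + 50 + 50 + 40 + 40 + 30 + 30 + 10 + 10 = 700 cm.
Lower bound: ⌈700/100⌉ = 7 shelves.
A packing using 8 shelves:
  shelf 1: 90 + 10 = 100
  shelf 2: 90 + 10 = 100
  shelf 3: 70 + 30 = 100
  shelf 4: 70 + 30 = 100
  shelf 5: 70 = 70
  shelf 6: 50 + 50 = 100
  shelf 7: 50 + 40 = 90
  shelf 8: 40 = 40
No arrangement into 7 shelves stays within capacity, so 8 is optimal.

8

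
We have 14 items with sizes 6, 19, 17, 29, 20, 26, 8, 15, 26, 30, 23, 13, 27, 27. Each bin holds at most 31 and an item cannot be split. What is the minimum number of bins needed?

11

Total = 30 + 29 + 27 + 27 + 26 + 26 + 23 + 20 + 19 + 17 + 15 + 13 + 8 + 6 = 286.
Lower bound: ⌈286/31⌉ = 10 bins.
A packing using 11 bins:
  bin 1: 30 = 30
  bin 2: 29 = 29
  bin 3: 27 = 27
  bin 4: 27 = 27
  bin 5: 26 = 26
  bin 6: 26 = 26
  bin 7: 23 + 8 = 31
  bin 8: 20 + 6 = 26
  bin 9: 19 = 19
  bin 10: 17 + 13 = 30
  bin 11: 15 = 15
No arrangement into 10 bins stays within capacity, so 11 is optimal.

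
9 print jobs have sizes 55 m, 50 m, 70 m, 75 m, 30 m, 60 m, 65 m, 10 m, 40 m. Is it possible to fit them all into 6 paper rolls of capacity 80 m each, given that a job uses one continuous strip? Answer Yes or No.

Total = 455 m; ⌈455/80⌉ = 6.
The bound of 6 does not rule out 6, but exhaustive search shows no assignment into 6 paper rolls of capacity 80 m exists — the minimum is 7.

No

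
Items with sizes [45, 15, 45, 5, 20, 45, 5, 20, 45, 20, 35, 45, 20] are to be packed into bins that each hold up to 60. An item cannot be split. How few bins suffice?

Total = 45 + 45 + 45 + 45 + 45 + 35 + 20 + 20 + 20 + 20 + 15 + 5 + 5 = 365.
Lower bound: ⌈365/60⌉ = 7 bins.
A packing using 7 bins:
  bin 1: 45 + 15 = 60
  bin 2: 45 + 5 + 5 = 55
  bin 3: 45 = 45
  bin 4: 45 = 45
  bin 5: 45 = 45
  bin 6: 35 + 20 = 55
  bin 7: 20 + 20 + 20 = 60
This matches the lower bound, so 7 is optimal.

7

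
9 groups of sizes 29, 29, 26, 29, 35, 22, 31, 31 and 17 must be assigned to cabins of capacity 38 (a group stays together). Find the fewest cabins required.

9

Total = 35 + 31 + 31 + 29 + 29 + 29 + 26 + 22 + 17 = 249.
Lower bound: ⌈249/38⌉ = 7 cabins.
Also, 8 groups each exceed 19, and no two of those can share a cabin, so at least 8 cabins are needed.
A packing using 9 cabins:
  cabin 1: 35 = 35
  cabin 2: 31 = 31
  cabin 3: 31 = 31
  cabin 4: 29 = 29
  cabin 5: 29 = 29
  cabin 6: 29 = 29
  cabin 7: 26 = 26
  cabin 8: 22 = 22
  cabin 9: 17 = 17
No arrangement into 8 cabins stays within capacity, so 9 is optimal.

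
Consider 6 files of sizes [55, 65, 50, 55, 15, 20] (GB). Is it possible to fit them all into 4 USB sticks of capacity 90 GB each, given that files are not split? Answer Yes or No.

Yes

A valid assignment using 4 USB sticks:
  USB stick 1: 65 + 20 = 85
  USB stick 2: 55 + 15 = 70
  USB stick 3: 55 = 55
  USB stick 4: 50 = 50
Every load is within 90 GB, so 4 USB sticks suffice.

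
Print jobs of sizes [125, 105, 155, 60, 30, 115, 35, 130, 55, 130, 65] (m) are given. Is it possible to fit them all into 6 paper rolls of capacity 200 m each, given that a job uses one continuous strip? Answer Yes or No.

A valid assignment using 6 paper rolls:
  roll 1: 155 + 35 = 190
  roll 2: 130 + 65 = 195
  roll 3: 130 + 60 = 190
  roll 4: 125 + 55 = 180
  roll 5: 115 + 30 = 145
  roll 6: 105 = 105
Every load is within 200 m, so 6 paper rolls suffice.

Yes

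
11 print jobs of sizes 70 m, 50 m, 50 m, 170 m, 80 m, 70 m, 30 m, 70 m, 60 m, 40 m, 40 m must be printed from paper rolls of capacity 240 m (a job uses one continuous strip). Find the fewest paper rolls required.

4

Total = 170 + 80 + 70 + 70 + 70 + 60 + 50 + 50 + 40 + 40 + 30 = 730 m.
Lower bound: ⌈730/240⌉ = 4 paper rolls.
A packing using 4 paper rolls:
  roll 1: 170 + 70 = 240
  roll 2: 80 + 70 + 70 = 220
  roll 3: 60 + 50 + 50 + 40 + 40 = 240
  roll 4: 30 = 30
This matches the lower bound, so 4 is optimal.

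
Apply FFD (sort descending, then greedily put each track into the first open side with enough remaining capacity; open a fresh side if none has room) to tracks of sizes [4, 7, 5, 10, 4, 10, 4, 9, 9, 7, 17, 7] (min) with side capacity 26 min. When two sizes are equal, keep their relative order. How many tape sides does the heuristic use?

4

Sorted descending: 17, 10, 10, 9, 9, 7, 7, 7, 5, 4, 4, 4.
  17 → side 1 (new)  [load 17/26]
  10 → side 2 (new)  [load 10/26]
  10 → side 2  [load 20/26]
  9 → side 1  [load 26/26]
  9 → side 3 (new)  [load 9/26]
  7 → side 3  [load 16/26]
  7 → side 3  [load 23/26]
  7 → side 4 (new)  [load 7/26]
  5 → side 2  [load 25/26]
  4 → side 4  [load 11/26]
  4 → side 4  [load 15/26]
  4 → side 4  [load 19/26]
4 tape sides opened.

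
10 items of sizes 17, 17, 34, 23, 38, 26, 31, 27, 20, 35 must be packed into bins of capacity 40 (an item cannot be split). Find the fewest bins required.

8

Total = 38 + 35 + 34 + 31 + 27 + 26 + 23 + 20 + 17 + 17 = 268.
Lower bound: ⌈268/40⌉ = 7 bins.
A packing using 8 bins:
  bin 1: 38 = 38
  bin 2: 35 = 35
  bin 3: 34 = 34
  bin 4: 31 = 31
  bin 5: 27 = 27
  bin 6: 26 = 26
  bin 7: 23 + 17 = 40
  bin 8: 20 + 17 = 37
No arrangement into 7 bins stays within capacity, so 8 is optimal.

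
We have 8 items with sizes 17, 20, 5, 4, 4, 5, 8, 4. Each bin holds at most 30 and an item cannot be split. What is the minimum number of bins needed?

Total = 20 + 17 + 8 + 5 + 5 + 4 + 4 + 4 = 67.
Lower bound: ⌈67/30⌉ = 3 bins.
A packing using 3 bins:
  bin 1: 20 + 8 = 28
  bin 2: 17 + 5 + 5 = 27
  bin 3: 4 + 4 + 4 = 12
This matches the lower bound, so 3 is optimal.

3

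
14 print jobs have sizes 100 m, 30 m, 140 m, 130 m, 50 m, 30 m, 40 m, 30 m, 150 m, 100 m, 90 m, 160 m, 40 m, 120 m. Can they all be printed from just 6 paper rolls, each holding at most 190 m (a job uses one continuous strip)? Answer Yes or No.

Total = 1210 m; ⌈1210/190⌉ = 7.
At least 7 paper rolls are required, but only 6 are allowed.

No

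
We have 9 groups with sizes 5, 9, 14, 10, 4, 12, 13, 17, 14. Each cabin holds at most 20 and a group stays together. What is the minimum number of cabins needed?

Total = 17 + 14 + 14 + 13 + 12 + 10 + 9 + 5 + 4 = 98.
Lower bound: ⌈98/20⌉ = 5 cabins.
A packing using 6 cabins:
  cabin 1: 17 = 17
  cabin 2: 14 + 5 = 19
  cabin 3: 14 + 4 = 18
  cabin 4: 13 = 13
  cabin 5: 12 = 12
  cabin 6: 10 + 9 = 19
No arrangement into 5 cabins stays within capacity, so 6 is optimal.

6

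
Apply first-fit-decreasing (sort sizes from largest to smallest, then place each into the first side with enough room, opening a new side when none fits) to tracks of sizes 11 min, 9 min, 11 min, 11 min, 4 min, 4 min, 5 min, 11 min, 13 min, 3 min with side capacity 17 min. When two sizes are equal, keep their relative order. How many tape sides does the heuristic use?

6

Sorted descending: 13, 11, 11, 11, 11, 9, 5, 4, 4, 3.
  13 → side 1 (new)  [load 13/17]
  11 → side 2 (new)  [load 11/17]
  11 → side 3 (new)  [load 11/17]
  11 → side 4 (new)  [load 11/17]
  11 → side 5 (new)  [load 11/17]
  9 → side 6 (new)  [load 9/17]
  5 → side 2  [load 16/17]
  4 → side 1  [load 17/17]
  4 → side 3  [load 15/17]
  3 → side 4  [load 14/17]
6 tape sides opened.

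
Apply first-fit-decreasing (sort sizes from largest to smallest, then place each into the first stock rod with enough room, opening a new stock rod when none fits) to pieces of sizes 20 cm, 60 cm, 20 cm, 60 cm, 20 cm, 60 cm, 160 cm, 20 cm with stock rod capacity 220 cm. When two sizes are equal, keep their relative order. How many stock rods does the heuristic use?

2

Sorted descending: 160, 60, 60, 60, 20, 20, 20, 20.
  160 → stock rod 1 (new)  [load 160/220]
  60 → stock rod 1  [load 220/220]
  60 → stock rod 2 (new)  [load 60/220]
  60 → stock rod 2  [load 120/220]
  20 → stock rod 2  [load 140/220]
  20 → stock rod 2  [load 160/220]
  20 → stock rod 2  [load 180/220]
  20 → stock rod 2  [load 200/220]
2 stock rods opened.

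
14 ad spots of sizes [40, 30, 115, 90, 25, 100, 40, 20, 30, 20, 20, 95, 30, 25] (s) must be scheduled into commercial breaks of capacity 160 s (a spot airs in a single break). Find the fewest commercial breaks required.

5

Total = 115 + 100 + 95 + 90 + 40 + 40 + 30 + 30 + 30 + 25 + 25 + 20 + 20 + 20 = 680 s.
Lower bound: ⌈680/160⌉ = 5 commercial breaks.
A packing using 5 commercial breaks:
  break 1: 115 + 40 = 155
  break 2: 100 + 40 + 20 = 160
  break 3: 95 + 30 + 30 = 155
  break 4: 90 + 30 + 25 = 145
  break 5: 25 + 20 + 20 = 65
This matches the lower bound, so 5 is optimal.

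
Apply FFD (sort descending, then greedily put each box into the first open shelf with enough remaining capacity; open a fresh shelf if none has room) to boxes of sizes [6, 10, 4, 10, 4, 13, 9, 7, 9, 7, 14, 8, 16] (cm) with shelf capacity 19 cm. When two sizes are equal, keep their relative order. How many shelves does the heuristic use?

Sorted descending: 16, 14, 13, 10, 10, 9, 9, 8, 7, 7, 6, 4, 4.
  16 → shelf 1 (new)  [load 16/19]
  14 → shelf 2 (new)  [load 14/19]
  13 → shelf 3 (new)  [load 13/19]
  10 → shelf 4 (new)  [load 10/19]
  10 → shelf 5 (new)  [load 10/19]
  9 → shelf 4  [load 19/19]
  9 → shelf 5  [load 19/19]
  8 → shelf 6 (new)  [load 8/19]
  7 → shelf 6  [load 15/19]
  7 → shelf 7 (new)  [load 7/19]
  6 → shelf 3  [load 19/19]
  4 → shelf 2  [load 18/19]
  4 → shelf 6  [load 19/19]
7 shelves opened.

7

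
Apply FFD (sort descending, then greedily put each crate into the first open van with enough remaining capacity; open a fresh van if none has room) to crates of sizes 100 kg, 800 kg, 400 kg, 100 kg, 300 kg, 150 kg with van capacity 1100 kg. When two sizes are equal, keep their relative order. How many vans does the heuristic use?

Sorted descending: 800, 400, 300, 150, 100, 100.
  800 → van 1 (new)  [load 800/1100]
  400 → van 2 (new)  [load 400/1100]
  300 → van 1  [load 1100/1100]
  150 → van 2  [load 550/1100]
  100 → van 2  [load 650/1100]
  100 → van 2  [load 750/1100]
2 vans opened.

2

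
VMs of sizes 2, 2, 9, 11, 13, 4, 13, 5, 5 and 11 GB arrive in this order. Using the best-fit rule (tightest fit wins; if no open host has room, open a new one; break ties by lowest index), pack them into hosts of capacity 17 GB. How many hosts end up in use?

  2 → host 1 (new)  [load 2/17]
  2 → host 1  [load 4/17]
  9 → host 1  [load 13/17]
  11 → host 2 (new)  [load 11/17]
  13 → host 3 (new)  [load 13/17]
  4 → host 1  [load 17/17]
  13 → host 4 (new)  [load 13/17]
  5 → host 2  [load 16/17]
  5 → host 5 (new)  [load 5/17]
  11 → host 5  [load 16/17]
5 hosts opened.

5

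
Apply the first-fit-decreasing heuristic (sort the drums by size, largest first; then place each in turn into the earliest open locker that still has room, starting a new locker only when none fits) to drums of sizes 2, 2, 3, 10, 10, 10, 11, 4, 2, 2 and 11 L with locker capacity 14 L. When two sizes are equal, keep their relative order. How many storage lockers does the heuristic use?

5

Sorted descending: 11, 11, 10, 10, 10, 4, 3, 2, 2, 2, 2.
  11 → locker 1 (new)  [load 11/14]
  11 → locker 2 (new)  [load 11/14]
  10 → locker 3 (new)  [load 10/14]
  10 → locker 4 (new)  [load 10/14]
  10 → locker 5 (new)  [load 10/14]
  4 → locker 3  [load 14/14]
  3 → locker 1  [load 14/14]
  2 → locker 2  [load 13/14]
  2 → locker 4  [load 12/14]
  2 → locker 4  [load 14/14]
  2 → locker 5  [load 12/14]
5 storage lockers opened.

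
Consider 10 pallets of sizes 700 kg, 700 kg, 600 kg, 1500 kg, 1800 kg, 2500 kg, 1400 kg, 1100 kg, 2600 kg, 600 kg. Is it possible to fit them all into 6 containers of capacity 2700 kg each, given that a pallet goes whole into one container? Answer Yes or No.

A valid assignment using 6 containers:
  container 1: 2600 = 2600
  container 2: 2500 = 2500
  container 3: 1800 + 700 = 2500
  container 4: 1500 + 1100 = 2600
  container 5: 1400 + 700 + 600 = 2700
  container 6: 600 = 600
Every load is within 2700 kg, so 6 containers suffice.

Yes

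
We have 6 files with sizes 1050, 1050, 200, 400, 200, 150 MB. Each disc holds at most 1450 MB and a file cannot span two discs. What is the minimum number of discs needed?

3

Total = 1050 + 1050 + 400 + 200 + 200 + 150 = 3050 MB.
Lower bound: ⌈3050/1450⌉ = 3 discs.
A packing using 3 discs:
  disc 1: 1050 + 400 = 1450
  disc 2: 1050 + 200 + 200 = 1450
  disc 3: 150 = 150
This matches the lower bound, so 3 is optimal.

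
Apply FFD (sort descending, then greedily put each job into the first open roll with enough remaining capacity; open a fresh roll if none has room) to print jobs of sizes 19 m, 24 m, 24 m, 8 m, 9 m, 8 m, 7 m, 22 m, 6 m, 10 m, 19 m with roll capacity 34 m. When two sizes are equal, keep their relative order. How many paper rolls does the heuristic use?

5

Sorted descending: 24, 24, 22, 19, 19, 10, 9, 8, 8, 7, 6.
  24 → roll 1 (new)  [load 24/34]
  24 → roll 2 (new)  [load 24/34]
  22 → roll 3 (new)  [load 22/34]
  19 → roll 4 (new)  [load 19/34]
  19 → roll 5 (new)  [load 19/34]
  10 → roll 1  [load 34/34]
  9 → roll 2  [load 33/34]
  8 → roll 3  [load 30/34]
  8 → roll 4  [load 27/34]
  7 → roll 4  [load 34/34]
  6 → roll 5  [load 25/34]
5 paper rolls opened.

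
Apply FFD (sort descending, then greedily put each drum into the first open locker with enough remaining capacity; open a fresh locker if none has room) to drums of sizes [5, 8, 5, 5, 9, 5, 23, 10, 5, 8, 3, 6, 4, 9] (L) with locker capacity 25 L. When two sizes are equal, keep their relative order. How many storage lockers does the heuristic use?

Sorted descending: 23, 10, 9, 9, 8, 8, 6, 5, 5, 5, 5, 5, 4, 3.
  23 → locker 1 (new)  [load 23/25]
  10 → locker 2 (new)  [load 10/25]
  9 → locker 2  [load 19/25]
  9 → locker 3 (new)  [load 9/25]
  8 → locker 3  [load 17/25]
  8 → locker 3  [load 25/25]
  6 → locker 2  [load 25/25]
  5 → locker 4 (new)  [load 5/25]
  5 → locker 4  [load 10/25]
  5 → locker 4  [load 15/25]
  5 → locker 4  [load 20/25]
  5 → locker 4  [load 25/25]
  4 → locker 5 (new)  [load 4/25]
  3 → locker 5  [load 7/25]
5 storage lockers opened.

5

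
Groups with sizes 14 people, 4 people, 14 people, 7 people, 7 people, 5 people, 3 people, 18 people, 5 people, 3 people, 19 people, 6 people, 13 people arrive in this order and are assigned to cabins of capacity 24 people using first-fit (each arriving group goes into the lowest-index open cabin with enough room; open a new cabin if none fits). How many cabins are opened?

6

  14 → cabin 1 (new)  [load 14/24]
  4 → cabin 1  [load 18/24]
  14 → cabin 2 (new)  [load 14/24]
  7 → cabin 2  [load 21/24]
  7 → cabin 3 (new)  [load 7/24]
  5 → cabin 1  [load 23/24]
  3 → cabin 2  [load 24/24]
  18 → cabin 4 (new)  [load 18/24]
  5 → cabin 3  [load 12/24]
  3 → cabin 3  [load 15/24]
  19 → cabin 5 (new)  [load 19/24]
  6 → cabin 3  [load 21/24]
  13 → cabin 6 (new)  [load 13/24]
6 cabins opened.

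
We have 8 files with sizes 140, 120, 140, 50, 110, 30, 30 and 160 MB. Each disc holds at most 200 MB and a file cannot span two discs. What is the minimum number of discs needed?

5

Total = 160 + 140 + 140 + 120 + 110 + 50 + 30 + 30 = 780 MB.
Lower bound: ⌈780/200⌉ = 4 discs.
Also, 5 files each exceed 100 MB, and no two of those can share a disc, so at least 5 discs are needed.
A packing using 5 discs:
  disc 1: 160 + 30 = 190
  disc 2: 140 + 50 = 190
  disc 3: 140 + 30 = 170
  disc 4: 120 = 120
  disc 5: 110 = 110
This matches the lower bound, so 5 is optimal.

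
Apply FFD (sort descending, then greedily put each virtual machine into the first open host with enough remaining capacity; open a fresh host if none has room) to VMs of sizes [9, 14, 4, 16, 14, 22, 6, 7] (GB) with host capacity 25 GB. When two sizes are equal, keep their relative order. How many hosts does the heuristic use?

Sorted descending: 22, 16, 14, 14, 9, 7, 6, 4.
  22 → host 1 (new)  [load 22/25]
  16 → host 2 (new)  [load 16/25]
  14 → host 3 (new)  [load 14/25]
  14 → host 4 (new)  [load 14/25]
  9 → host 2  [load 25/25]
  7 → host 3  [load 21/25]
  6 → host 4  [load 20/25]
  4 → host 3  [load 25/25]
4 hosts opened.

4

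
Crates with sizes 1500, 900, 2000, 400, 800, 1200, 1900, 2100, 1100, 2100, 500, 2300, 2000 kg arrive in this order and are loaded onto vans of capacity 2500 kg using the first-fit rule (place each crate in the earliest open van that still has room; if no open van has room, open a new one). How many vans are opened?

  1500 → van 1 (new)  [load 1500/2500]
  900 → van 1  [load 2400/2500]
  2000 → van 2 (new)  [load 2000/2500]
  400 → van 2  [load 2400/2500]
  800 → van 3 (new)  [load 800/2500]
  1200 → van 3  [load 2000/2500]
  1900 → van 4 (new)  [load 1900/2500]
  2100 → van 5 (new)  [load 2100/2500]
  1100 → van 6 (new)  [load 1100/2500]
  2100 → van 7 (new)  [load 2100/2500]
  500 → van 3  [load 2500/2500]
  2300 → van 8 (new)  [load 2300/2500]
  2000 → van 9 (new)  [load 2000/2500]
9 vans opened.

9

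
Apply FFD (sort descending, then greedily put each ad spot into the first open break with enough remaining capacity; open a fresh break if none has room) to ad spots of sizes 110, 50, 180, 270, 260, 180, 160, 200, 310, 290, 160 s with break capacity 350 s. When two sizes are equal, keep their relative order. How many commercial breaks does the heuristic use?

7

Sorted descending: 310, 290, 270, 260, 200, 180, 180, 160, 160, 110, 50.
  310 → break 1 (new)  [load 310/350]
  290 → break 2 (new)  [load 290/350]
  270 → break 3 (new)  [load 270/350]
  260 → break 4 (new)  [load 260/350]
  200 → break 5 (new)  [load 200/350]
  180 → break 6 (new)  [load 180/350]
  180 → break 7 (new)  [load 180/350]
  160 → break 6  [load 340/350]
  160 → break 7  [load 340/350]
  110 → break 5  [load 310/350]
  50 → break 2  [load 340/350]
7 commercial breaks opened.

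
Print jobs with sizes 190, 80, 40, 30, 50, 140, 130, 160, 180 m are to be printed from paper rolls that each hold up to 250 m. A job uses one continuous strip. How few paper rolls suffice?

Total = 190 + 180 + 160 + 140 + 130 + 80 + 50 + 40 + 30 = 1000 m.
Lower bound: ⌈1000/250⌉ = 4 paper rolls.
Also, 5 print jobs each exceed 125 m, and no two of those can share a roll, so at least 5 paper rolls are needed.
A packing using 5 paper rolls:
  roll 1: 190 + 50 = 240
  roll 2: 180 + 40 + 30 = 250
  roll 3: 160 + 80 = 240
  roll 4: 140 = 140
  roll 5: 130 = 130
This matches the lower bound, so 5 is optimal.

5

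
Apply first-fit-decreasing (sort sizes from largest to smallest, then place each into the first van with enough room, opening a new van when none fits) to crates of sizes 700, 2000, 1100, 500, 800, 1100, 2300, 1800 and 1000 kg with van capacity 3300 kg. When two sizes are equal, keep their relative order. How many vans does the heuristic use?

4

Sorted descending: 2300, 2000, 1800, 1100, 1100, 1000, 800, 700, 500.
  2300 → van 1 (new)  [load 2300/3300]
  2000 → van 2 (new)  [load 2000/3300]
  1800 → van 3 (new)  [load 1800/3300]
  1100 → van 2  [load 3100/3300]
  1100 → van 3  [load 2900/3300]
  1000 → van 1  [load 3300/3300]
  800 → van 4 (new)  [load 800/3300]
  700 → van 4  [load 1500/3300]
  500 → van 4  [load 2000/3300]
4 vans opened.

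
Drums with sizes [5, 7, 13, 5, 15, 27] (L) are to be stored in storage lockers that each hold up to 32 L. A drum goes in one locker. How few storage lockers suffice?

Total = 27 + 15 + 13 + 7 + 5 + 5 = 72 L.
Lower bound: ⌈72/32⌉ = 3 storage lockers.
A packing using 3 storage lockers:
  locker 1: 27 + 5 = 32
  locker 2: 15 + 13 = 28
  locker 3: 7 + 5 = 12
This matches the lower bound, so 3 is optimal.

3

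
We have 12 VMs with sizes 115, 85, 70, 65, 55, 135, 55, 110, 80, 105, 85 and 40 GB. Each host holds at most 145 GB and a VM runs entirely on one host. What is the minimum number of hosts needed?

Total = 135 + 115 + 110 + 105 + 85 + 85 + 80 + 70 + 65 + 55 + 55 + 40 = 1000 GB.
Lower bound: ⌈1000/145⌉ = 7 hosts.
A packing using 8 hosts:
  host 1: 135 = 135
  host 2: 115 = 115
  host 3: 110 = 110
  host 4: 105 + 40 = 145
  host 5: 85 + 55 = 140
  host 6: 85 + 55 = 140
  host 7: 80 + 65 = 145
  host 8: 70 = 70
No arrangement into 7 hosts stays within capacity, so 8 is optimal.

8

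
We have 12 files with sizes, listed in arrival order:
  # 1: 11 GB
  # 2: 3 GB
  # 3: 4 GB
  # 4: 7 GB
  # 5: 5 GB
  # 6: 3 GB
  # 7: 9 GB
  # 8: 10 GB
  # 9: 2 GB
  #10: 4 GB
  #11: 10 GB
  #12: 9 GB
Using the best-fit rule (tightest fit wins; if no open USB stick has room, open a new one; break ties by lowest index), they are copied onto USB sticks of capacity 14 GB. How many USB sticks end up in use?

6

  11 → USB stick 1 (new)  [load 11/14]
  3 → USB stick 1  [load 14/14]
  4 → USB stick 2 (new)  [load 4/14]
  7 → USB stick 2  [load 11/14]
  5 → USB stick 3 (new)  [load 5/14]
  3 → USB stick 2  [load 14/14]
  9 → USB stick 3  [load 14/14]
  10 → USB stick 4 (new)  [load 10/14]
  2 → USB stick 4  [load 12/14]
  4 → USB stick 5 (new)  [load 4/14]
  10 → USB stick 5  [load 14/14]
  9 → USB stick 6 (new)  [load 9/14]
6 USB sticks opened.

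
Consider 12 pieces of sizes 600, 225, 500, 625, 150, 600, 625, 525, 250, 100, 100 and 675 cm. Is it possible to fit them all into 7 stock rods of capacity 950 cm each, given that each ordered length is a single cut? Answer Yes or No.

A valid assignment using 7 stock rods:
  stock rod 1: 675 + 250 = 925
  stock rod 2: 625 + 225 + 100 = 950
  stock rod 3: 625 + 150 + 100 = 875
  stock rod 4: 600 = 600
  stock rod 5: 600 = 600
  stock rod 6: 525 = 525
  stock rod 7: 500 = 500
Every load is within 950 cm, so 7 stock rods suffice.

Yes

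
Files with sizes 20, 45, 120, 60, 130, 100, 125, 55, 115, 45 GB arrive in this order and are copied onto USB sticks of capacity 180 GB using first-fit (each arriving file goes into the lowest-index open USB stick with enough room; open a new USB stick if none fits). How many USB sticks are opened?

  20 → USB stick 1 (new)  [load 20/180]
  45 → USB stick 1  [load 65/180]
  120 → USB stick 2 (new)  [load 120/180]
  60 → USB stick 1  [load 125/180]
  130 → USB stick 3 (new)  [load 130/180]
  100 → USB stick 4 (new)  [load 100/180]
  125 → USB stick 5 (new)  [load 125/180]
  55 → USB stick 1  [load 180/180]
  115 → USB stick 6 (new)  [load 115/180]
  45 → USB stick 2  [load 165/180]
6 USB sticks opened.

6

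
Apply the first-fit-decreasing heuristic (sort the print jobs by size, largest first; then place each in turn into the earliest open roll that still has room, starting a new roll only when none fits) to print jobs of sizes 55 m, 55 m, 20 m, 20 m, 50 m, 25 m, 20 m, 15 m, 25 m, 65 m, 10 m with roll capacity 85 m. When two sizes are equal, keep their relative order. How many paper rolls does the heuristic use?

Sorted descending: 65, 55, 55, 50, 25, 25, 20, 20, 20, 15, 10.
  65 → roll 1 (new)  [load 65/85]
  55 → roll 2 (new)  [load 55/85]
  55 → roll 3 (new)  [load 55/85]
  50 → roll 4 (new)  [load 50/85]
  25 → roll 2  [load 80/85]
  25 → roll 3  [load 80/85]
  20 → roll 1  [load 85/85]
  20 → roll 4  [load 70/85]
  20 → roll 5 (new)  [load 20/85]
  15 → roll 4  [load 85/85]
  10 → roll 5  [load 30/85]
5 paper rolls opened.

5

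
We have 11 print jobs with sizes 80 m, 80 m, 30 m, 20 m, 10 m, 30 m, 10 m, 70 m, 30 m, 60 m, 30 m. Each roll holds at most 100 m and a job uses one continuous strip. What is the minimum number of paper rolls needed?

Total = 80 + 80 + 70 + 60 + 30 + 30 + 30 + 30 + 20 + 10 + 10 = 450 m.
Lower bound: ⌈450/100⌉ = 5 paper rolls.
A packing using 5 paper rolls:
  roll 1: 80 + 20 = 100
  roll 2: 80 + 10 + 10 = 100
  roll 3: 70 + 30 = 100
  roll 4: 60 + 30 = 90
  roll 5: 30 + 30 = 60
This matches the lower bound, so 5 is optimal.

5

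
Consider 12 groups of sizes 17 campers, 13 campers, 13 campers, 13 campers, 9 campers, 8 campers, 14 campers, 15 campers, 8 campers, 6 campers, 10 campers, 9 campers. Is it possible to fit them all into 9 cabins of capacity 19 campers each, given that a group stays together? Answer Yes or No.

A valid assignment using 9 cabins:
  cabin 1: 17 = 17
  cabin 2: 15 = 15
  cabin 3: 14 = 14
  cabin 4: 13 + 6 = 19
  cabin 5: 13 = 13
  cabin 6: 13 = 13
  cabin 7: 10 + 9 = 19
  cabin 8: 9 + 8 = 17
  cabin 9: 8 = 8
Every load is within 19 campers, so 9 cabins suffice.

Yes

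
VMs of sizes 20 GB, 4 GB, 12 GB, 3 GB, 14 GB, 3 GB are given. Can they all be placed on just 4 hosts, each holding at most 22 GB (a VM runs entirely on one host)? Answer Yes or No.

A valid assignment using 3 hosts:
  host 1: 20 = 20
  host 2: 14 + 4 + 3 = 21
  host 3: 12 + 3 = 15
That uses only 3 ≤ 4, so 4 hosts are enough.

Yes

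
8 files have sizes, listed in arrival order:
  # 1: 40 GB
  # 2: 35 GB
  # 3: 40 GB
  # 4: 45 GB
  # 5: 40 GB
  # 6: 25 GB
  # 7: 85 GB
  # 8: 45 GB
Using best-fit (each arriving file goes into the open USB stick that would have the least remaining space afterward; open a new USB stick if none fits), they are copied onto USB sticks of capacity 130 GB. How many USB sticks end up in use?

  40 → USB stick 1 (new)  [load 40/130]
  35 → USB stick 1  [load 75/130]
  40 → USB stick 1  [load 115/130]
  45 → USB stick 2 (new)  [load 45/130]
  40 → USB stick 2  [load 85/130]
  25 → USB stick 2  [load 110/130]
  85 → USB stick 3 (new)  [load 85/130]
  45 → USB stick 3  [load 130/130]
3 USB sticks opened.

3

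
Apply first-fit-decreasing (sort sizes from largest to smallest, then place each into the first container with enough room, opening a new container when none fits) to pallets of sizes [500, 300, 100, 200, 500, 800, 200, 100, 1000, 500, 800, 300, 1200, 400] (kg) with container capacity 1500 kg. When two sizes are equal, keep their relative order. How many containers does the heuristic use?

Sorted descending: 1200, 1000, 800, 800, 500, 500, 500, 400, 300, 300, 200, 200, 100, 100.
  1200 → container 1 (new)  [load 1200/1500]
  1000 → container 2 (new)  [load 1000/1500]
  800 → container 3 (new)  [load 800/1500]
  800 → container 4 (new)  [load 800/1500]
  500 → container 2  [load 1500/1500]
  500 → container 3  [load 1300/1500]
  500 → container 4  [load 1300/1500]
  400 → container 5 (new)  [load 400/1500]
  300 → container 1  [load 1500/1500]
  300 → container 5  [load 700/1500]
  200 → container 3  [load 1500/1500]
  200 → container 4  [load 1500/1500]
  100 → container 5  [load 800/1500]
  100 → container 5  [load 900/1500]
5 containers opened.

5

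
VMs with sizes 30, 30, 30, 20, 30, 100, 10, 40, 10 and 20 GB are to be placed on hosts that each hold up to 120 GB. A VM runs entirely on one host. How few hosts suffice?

3

Total = 100 + 40 + 30 + 30 + 30 + 30 + 20 + 20 + 10 + 10 = 320 GB.
Lower bound: ⌈320/120⌉ = 3 hosts.
A packing using 3 hosts:
  host 1: 100 + 20 = 120
  host 2: 40 + 30 + 30 + 20 = 120
  host 3: 30 + 30 + 10 + 10 = 80
This matches the lower bound, so 3 is optimal.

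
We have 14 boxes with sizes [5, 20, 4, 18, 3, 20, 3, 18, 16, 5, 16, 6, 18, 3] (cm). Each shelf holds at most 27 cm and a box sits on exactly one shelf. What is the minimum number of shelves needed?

7

Total = 20 + 20 + 18 + 18 + 18 + 16 + 16 + 6 + 5 + 5 + 4 + 3 + 3 + 3 = 155 cm.
Lower bound: ⌈155/27⌉ = 6 shelves.
Also, 7 boxes each exceed 27/2 cm, and no two of those can share a shelf, so at least 7 shelves are needed.
A packing using 7 shelves:
  shelf 1: 20 + 6 = 26
  shelf 2: 20 + 5 = 25
  shelf 3: 18 + 5 + 4 = 27
  shelf 4: 18 + 3 + 3 + 3 = 27
  shelf 5: 18 = 18
  shelf 6: 16 = 16
  shelf 7: 16 = 16
This matches the lower bound, so 7 is optimal.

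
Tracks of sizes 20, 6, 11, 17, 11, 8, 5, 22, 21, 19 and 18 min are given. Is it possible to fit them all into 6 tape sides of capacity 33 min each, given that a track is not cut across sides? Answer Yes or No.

A valid assignment using 6 tape sides:
  side 1: 22 + 11 = 33
  side 2: 21 + 11 = 32
  side 3: 20 + 8 + 5 = 33
  side 4: 19 + 6 = 25
  side 5: 18 = 18
  side 6: 17 = 17
Every load is within 33 min, so 6 tape sides suffice.

Yes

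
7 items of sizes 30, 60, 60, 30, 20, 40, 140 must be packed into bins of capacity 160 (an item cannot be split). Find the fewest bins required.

3

Total = 140 + 60 + 60 + 40 + 30 + 30 + 20 = 380.
Lower bound: ⌈380/160⌉ = 3 bins.
A packing using 3 bins:
  bin 1: 140 + 20 = 160
  bin 2: 60 + 60 + 40 = 160
  bin 3: 30 + 30 = 60
This matches the lower bound, so 3 is optimal.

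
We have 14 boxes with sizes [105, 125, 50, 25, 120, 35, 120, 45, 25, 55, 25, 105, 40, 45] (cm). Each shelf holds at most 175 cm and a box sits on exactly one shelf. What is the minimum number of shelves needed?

6

Total = 125 + 120 + 120 + 105 + 105 + 55 + 50 + 45 + 45 + 40 + 35 + 25 + 25 + 25 = 920 cm.
Lower bound: ⌈920/175⌉ = 6 shelves.
A packing using 6 shelves:
  shelf 1: 125 + 50 = 175
  shelf 2: 120 + 55 = 175
  shelf 3: 120 + 45 = 165
  shelf 4: 105 + 45 + 25 = 175
  shelf 5: 105 + 40 + 25 = 170
  shelf 6: 35 + 25 = 60
This matches the lower bound, so 6 is optimal.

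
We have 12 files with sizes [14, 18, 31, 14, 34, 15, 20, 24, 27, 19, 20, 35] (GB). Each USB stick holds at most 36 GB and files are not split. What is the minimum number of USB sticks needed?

Total = 35 + 34 + 31 + 27 + 24 + 20 + 20 + 19 + 18 + 15 + 14 + 14 = 271 GB.
Lower bound: ⌈271/36⌉ = 8 USB sticks.
A packing using 9 USB sticks:
  USB stick 1: 35 = 35
  USB stick 2: 34 = 34
  USB stick 3: 31 = 31
  USB stick 4: 27 = 27
  USB stick 5: 24 = 24
  USB stick 6: 20 + 15 = 35
  USB stick 7: 20 + 14 = 34
  USB stick 8: 19 + 14 = 33
  USB stick 9: 18 = 18
No arrangement into 8 USB sticks stays within capacity, so 9 is optimal.

9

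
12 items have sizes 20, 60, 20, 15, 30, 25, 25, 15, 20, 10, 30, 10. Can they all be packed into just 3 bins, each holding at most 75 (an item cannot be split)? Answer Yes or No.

Total = 280; ⌈280/75⌉ = 4.
At least 4 bins are required, but only 3 are allowed.

No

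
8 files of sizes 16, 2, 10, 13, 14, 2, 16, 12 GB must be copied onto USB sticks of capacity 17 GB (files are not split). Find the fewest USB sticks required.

6

Total = 16 + 16 + 14 + 13 + 12 + 10 + 2 + 2 = 85 GB.
Lower bound: ⌈85/17⌉ = 5 USB sticks.
Also, 6 files each exceed 17/2 GB, and no two of those can share a USB stick, so at least 6 USB sticks are needed.
A packing using 6 USB sticks:
  USB stick 1: 16 = 16
  USB stick 2: 16 = 16
  USB stick 3: 14 + 2 = 16
  USB stick 4: 13 + 2 = 15
  USB stick 5: 12 = 12
  USB stick 6: 10 = 10
This matches the lower bound, so 6 is optimal.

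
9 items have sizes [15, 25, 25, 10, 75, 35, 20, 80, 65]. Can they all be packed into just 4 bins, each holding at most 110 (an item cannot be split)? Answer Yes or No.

A valid assignment using 4 bins:
  bin 1: 80 + 25 = 105
  bin 2: 75 + 35 = 110
  bin 3: 65 + 25 + 20 = 110
  bin 4: 15 + 10 = 25
Every load is within 110, so 4 bins suffice.

Yes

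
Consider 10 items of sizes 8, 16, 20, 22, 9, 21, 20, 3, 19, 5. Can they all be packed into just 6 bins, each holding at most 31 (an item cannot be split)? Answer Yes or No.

A valid assignment using 6 bins:
  bin 1: 22 + 9 = 31
  bin 2: 21 + 8 = 29
  bin 3: 20 + 5 + 3 = 28
  bin 4: 20 = 20
  bin 5: 19 = 19
  bin 6: 16 = 16
Every load is within 31, so 6 bins suffice.

Yes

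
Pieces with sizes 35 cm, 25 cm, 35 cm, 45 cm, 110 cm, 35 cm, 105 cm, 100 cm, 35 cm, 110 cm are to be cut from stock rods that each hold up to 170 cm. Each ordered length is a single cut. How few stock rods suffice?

4

Total = 110 + 110 + 105 + 100 + 45 + 35 + 35 + 35 + 35 + 25 = 635 cm.
Lower bound: ⌈635/170⌉ = 4 stock rods.
A packing using 4 stock rods:
  stock rod 1: 110 + 45 = 155
  stock rod 2: 110 + 35 + 25 = 170
  stock rod 3: 105 + 35 = 140
  stock rod 4: 100 + 35 + 35 = 170
This matches the lower bound, so 4 is optimal.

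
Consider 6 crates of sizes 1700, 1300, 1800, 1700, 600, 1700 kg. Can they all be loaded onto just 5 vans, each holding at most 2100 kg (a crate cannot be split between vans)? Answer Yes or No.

Yes

A valid assignment using 5 vans:
  van 1: 1800 = 1800
  van 2: 1700 = 1700
  van 3: 1700 = 1700
  van 4: 1700 = 1700
  van 5: 1300 + 600 = 1900
Every load is within 2100 kg, so 5 vans suffice.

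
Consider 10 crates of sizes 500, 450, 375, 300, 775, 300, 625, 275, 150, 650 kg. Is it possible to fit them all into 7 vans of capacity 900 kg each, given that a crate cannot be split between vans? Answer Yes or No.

Yes

A valid assignment using 6 vans:
  van 1: 775 = 775
  van 2: 650 + 150 = 800
  van 3: 625 + 275 = 900
  van 4: 500 + 375 = 875
  van 5: 450 + 300 = 750
  van 6: 300 = 300
That uses only 6 ≤ 7, so 7 vans are enough.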